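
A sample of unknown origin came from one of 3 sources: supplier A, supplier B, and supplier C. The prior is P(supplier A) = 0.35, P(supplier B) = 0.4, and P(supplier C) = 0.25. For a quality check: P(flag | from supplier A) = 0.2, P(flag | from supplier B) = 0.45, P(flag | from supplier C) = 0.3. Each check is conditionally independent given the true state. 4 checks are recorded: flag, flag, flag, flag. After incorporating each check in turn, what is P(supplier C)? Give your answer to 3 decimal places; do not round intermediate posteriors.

Apply Bayes' rule sequentially, carrying P(supplier C) forward.
After 'flag': normaliser = 0.2·0.3500 + 0.45·0.4000 + 0.3·0.2500; P(supplier A) ≈ 0.2154, P(supplier B) ≈ 0.5538, P(supplier C) ≈ 0.2308
After 'flag': normaliser = 0.2·0.2154 + 0.45·0.5538 + 0.3·0.2308; P(supplier A) ≈ 0.1191, P(supplier B) ≈ 0.6894, P(supplier C) ≈ 0.1915
After 'flag': normaliser = 0.2·0.1191 + 0.45·0.6894 + 0.3·0.1915; P(supplier A) ≈ 0.0609, P(supplier B) ≈ 0.7924, P(supplier C) ≈ 0.1467
After 'flag': normaliser = 0.2·0.0609 + 0.45·0.7924 + 0.3·0.1467; P(supplier A) ≈ 0.0295, P(supplier B) ≈ 0.8639, P(supplier C) ≈ 0.1066

0.107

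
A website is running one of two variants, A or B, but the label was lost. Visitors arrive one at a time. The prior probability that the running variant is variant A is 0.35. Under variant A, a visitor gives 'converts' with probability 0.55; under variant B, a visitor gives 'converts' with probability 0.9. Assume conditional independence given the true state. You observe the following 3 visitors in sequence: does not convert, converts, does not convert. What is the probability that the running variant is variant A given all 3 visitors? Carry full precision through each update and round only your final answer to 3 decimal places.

0.870

After 'does not convert': P(A) = 0.45·0.3500 / (0.45·0.3500 + 0.1·0.6500) ≈ 0.7079
After 'converts': P(A) = 0.55·0.7079 / (0.55·0.7079 + 0.9·0.2921) ≈ 0.5969
After 'does not convert': P(A) = 0.45·0.5969 / (0.45·0.5969 + 0.1·0.4031) ≈ 0.8695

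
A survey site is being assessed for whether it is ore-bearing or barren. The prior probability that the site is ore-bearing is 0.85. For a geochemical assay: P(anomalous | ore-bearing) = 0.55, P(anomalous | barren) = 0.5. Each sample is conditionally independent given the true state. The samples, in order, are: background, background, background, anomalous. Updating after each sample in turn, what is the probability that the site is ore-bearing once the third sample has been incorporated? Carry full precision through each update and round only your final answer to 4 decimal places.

After 'background': P(ore) = 0.45·0.8500 / (0.45·0.8500 + 0.5·0.1500) ≈ 0.8361
After 'background': P(ore) = 0.45·0.8361 / (0.45·0.8361 + 0.5·0.1639) ≈ 0.8211
After 'background': P(ore) = 0.45·0.8211 / (0.45·0.8211 + 0.5·0.1789) ≈ 0.8051

0.8051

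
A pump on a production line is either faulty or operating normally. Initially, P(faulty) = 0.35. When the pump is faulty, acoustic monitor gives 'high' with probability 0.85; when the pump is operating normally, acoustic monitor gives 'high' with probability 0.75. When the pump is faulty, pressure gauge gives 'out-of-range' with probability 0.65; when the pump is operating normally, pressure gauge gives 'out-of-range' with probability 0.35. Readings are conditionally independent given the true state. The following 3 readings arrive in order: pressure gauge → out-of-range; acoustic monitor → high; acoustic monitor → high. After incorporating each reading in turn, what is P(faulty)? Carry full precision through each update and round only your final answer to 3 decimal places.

After pressure gauge='out-of-range': P(faulty) = 0.65·0.3500 / (0.65·0.3500 + 0.35·0.6500) ≈ 0.5000
After acoustic monitor='high': P(faulty) = 0.85·0.5000 / (0.85·0.5000 + 0.75·0.5000) ≈ 0.5312
After acoustic monitor='high': P(faulty) = 0.85·0.5312 / (0.85·0.5312 + 0.75·0.4688) ≈ 0.5623

0.562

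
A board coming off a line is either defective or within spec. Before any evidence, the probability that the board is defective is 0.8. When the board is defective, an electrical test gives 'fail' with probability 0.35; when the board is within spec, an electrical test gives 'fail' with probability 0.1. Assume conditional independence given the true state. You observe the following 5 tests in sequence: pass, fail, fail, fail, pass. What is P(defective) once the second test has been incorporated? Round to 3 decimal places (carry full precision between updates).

After 'pass': P(defective) = 0.65·0.8000 / (0.65·0.8000 + 0.9·0.2000) ≈ 0.7429
After 'fail': P(defective) = 0.35·0.7429 / (0.35·0.7429 + 0.1·0.2571) ≈ 0.9100

0.910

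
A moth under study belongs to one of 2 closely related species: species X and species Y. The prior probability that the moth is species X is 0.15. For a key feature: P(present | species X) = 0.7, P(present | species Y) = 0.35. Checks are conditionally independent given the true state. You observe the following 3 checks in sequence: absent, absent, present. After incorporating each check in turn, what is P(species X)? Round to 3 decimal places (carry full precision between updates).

0.070

After 'absent': P(species X) = 0.3·0.1500 / (0.3·0.1500 + 0.65·0.8500) ≈ 0.0753
After 'absent': P(species X) = 0.3·0.0753 / (0.3·0.0753 + 0.65·0.9247) ≈ 0.0362
After 'present': P(species X) = 0.7·0.0362 / (0.7·0.0362 + 0.35·0.9638) ≈ 0.0699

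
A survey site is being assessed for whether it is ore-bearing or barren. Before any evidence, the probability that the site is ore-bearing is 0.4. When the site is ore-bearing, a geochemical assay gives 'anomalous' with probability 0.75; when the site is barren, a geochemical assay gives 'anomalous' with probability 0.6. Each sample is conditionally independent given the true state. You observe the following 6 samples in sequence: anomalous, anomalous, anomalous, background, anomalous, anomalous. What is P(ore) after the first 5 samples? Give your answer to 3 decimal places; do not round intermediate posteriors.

0.504

After 'anomalous': P(ore) = 0.75·0.4000 / (0.75·0.4000 + 0.6·0.6000) ≈ 0.4545
After 'anomalous': P(ore) = 0.75·0.4545 / (0.75·0.4545 + 0.6·0.5455) ≈ 0.5102
After 'anomalous': P(ore) = 0.75·0.5102 / (0.75·0.5102 + 0.6·0.4898) ≈ 0.5656
After 'background': P(ore) = 0.25·0.5656 / (0.25·0.5656 + 0.4·0.4344) ≈ 0.4487
After 'anomalous': P(ore) = 0.75·0.4487 / (0.75·0.4487 + 0.6·0.5513) ≈ 0.5043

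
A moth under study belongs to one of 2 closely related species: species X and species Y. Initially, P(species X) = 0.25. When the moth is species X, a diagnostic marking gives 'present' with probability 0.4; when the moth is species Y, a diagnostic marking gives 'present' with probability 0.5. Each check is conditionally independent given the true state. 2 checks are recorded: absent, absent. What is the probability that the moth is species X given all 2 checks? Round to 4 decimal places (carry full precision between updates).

Each posterior becomes the prior for the next update.
After 'absent': P(species X) = 0.6·0.2500 / (0.6·0.2500 + 0.5·0.7500) ≈ 0.2857
After 'absent': P(species X) = 0.6·0.2857 / (0.6·0.2857 + 0.5·0.7143) ≈ 0.3243

0.3243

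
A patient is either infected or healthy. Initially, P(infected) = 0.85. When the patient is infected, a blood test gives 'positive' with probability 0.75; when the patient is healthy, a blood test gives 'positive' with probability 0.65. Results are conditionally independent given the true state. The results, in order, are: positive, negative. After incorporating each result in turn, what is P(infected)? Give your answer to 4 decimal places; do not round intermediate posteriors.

After 'positive': P(infected) = 0.75·0.8500 / (0.75·0.8500 + 0.65·0.1500) ≈ 0.8673
After 'negative': P(infected) = 0.25·0.8673 / (0.25·0.8673 + 0.35·0.1327) ≈ 0.8236

0.8236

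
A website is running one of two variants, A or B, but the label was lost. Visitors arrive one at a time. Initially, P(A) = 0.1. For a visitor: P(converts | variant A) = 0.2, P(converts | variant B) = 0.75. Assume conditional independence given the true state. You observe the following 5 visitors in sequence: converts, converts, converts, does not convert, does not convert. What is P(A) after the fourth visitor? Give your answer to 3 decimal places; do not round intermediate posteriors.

After 'converts': P(A) = 0.2·0.1000 / (0.2·0.1000 + 0.75·0.9000) ≈ 0.0288
After 'converts': P(A) = 0.2·0.0288 / (0.2·0.0288 + 0.75·0.9712) ≈ 0.0078
After 'converts': P(A) = 0.2·0.0078 / (0.2·0.0078 + 0.75·0.9922) ≈ 0.0021
After 'does not convert': P(A) = 0.8·0.0021 / (0.8·0.0021 + 0.25·0.9979) ≈ 0.0067

0.007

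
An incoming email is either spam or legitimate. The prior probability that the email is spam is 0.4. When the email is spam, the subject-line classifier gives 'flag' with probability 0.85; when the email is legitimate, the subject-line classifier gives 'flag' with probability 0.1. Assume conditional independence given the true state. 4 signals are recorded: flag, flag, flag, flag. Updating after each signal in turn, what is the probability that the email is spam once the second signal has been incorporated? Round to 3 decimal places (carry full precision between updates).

After 'flag': P(spam) = 0.85·0.4000 / (0.85·0.4000 + 0.1·0.6000) ≈ 0.8500
After 'flag': P(spam) = 0.85·0.8500 / (0.85·0.8500 + 0.1·0.1500) ≈ 0.9797

0.980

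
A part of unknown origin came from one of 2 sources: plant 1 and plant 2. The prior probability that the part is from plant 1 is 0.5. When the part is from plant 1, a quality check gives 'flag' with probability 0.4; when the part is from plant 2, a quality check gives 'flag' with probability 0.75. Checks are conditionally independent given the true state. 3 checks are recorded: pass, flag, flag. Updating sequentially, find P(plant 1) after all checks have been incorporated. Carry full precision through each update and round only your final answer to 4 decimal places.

After 'pass': P(plant 1) = 0.6·0.5000 / (0.6·0.5000 + 0.25·0.5000) ≈ 0.7059
After 'flag': P(plant 1) = 0.4·0.7059 / (0.4·0.7059 + 0.75·0.2941) ≈ 0.5614
After 'flag': P(plant 1) = 0.4·0.5614 / (0.4·0.5614 + 0.75·0.4386) ≈ 0.4057

0.4057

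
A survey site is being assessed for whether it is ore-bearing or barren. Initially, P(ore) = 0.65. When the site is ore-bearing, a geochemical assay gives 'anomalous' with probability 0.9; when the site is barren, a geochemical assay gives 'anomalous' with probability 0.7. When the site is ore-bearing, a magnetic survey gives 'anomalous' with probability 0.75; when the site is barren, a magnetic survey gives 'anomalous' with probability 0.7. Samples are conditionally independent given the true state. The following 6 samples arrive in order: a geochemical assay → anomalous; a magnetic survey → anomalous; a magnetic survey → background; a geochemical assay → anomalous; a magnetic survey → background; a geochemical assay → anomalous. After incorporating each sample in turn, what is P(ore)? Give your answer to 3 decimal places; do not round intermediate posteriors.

0.746

After a geochemical assay='anomalous': P(ore) = 0.9·0.6500 / (0.9·0.6500 + 0.7·0.3500) ≈ 0.7048
After a magnetic survey='anomalous': P(ore) = 0.75·0.7048 / (0.75·0.7048 + 0.7·0.2952) ≈ 0.7190
After a magnetic survey='background': P(ore) = 0.25·0.7190 / (0.25·0.7190 + 0.3·0.2810) ≈ 0.6807
After a geochemical assay='anomalous': P(ore) = 0.9·0.6807 / (0.9·0.6807 + 0.7·0.3193) ≈ 0.7327
After a magnetic survey='background': P(ore) = 0.25·0.7327 / (0.25·0.7327 + 0.3·0.2673) ≈ 0.6955
After a geochemical assay='anomalous': P(ore) = 0.9·0.6955 / (0.9·0.6955 + 0.7·0.3045) ≈ 0.7460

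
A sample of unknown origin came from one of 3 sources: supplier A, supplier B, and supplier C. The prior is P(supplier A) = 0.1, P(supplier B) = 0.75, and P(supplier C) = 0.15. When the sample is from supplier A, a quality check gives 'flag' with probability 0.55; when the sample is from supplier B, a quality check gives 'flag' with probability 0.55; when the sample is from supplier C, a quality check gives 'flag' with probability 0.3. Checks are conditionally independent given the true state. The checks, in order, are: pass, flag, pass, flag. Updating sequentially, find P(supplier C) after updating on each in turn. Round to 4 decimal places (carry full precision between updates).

Apply Bayes' rule sequentially, carrying P(supplier C) forward.
After 'pass': normaliser = 0.45·0.1000 + 0.45·0.7500 + 0.7·0.1500; P(supplier A) ≈ 0.0923, P(supplier B) ≈ 0.6923, P(supplier C) ≈ 0.2154
After 'flag': normaliser = 0.55·0.0923 + 0.55·0.6923 + 0.3·0.2154; P(supplier A) ≈ 0.1023, P(supplier B) ≈ 0.7674, P(supplier C) ≈ 0.1302
After 'pass': normaliser = 0.45·0.1023 + 0.45·0.7674 + 0.7·0.1302; P(supplier A) ≈ 0.0954, P(supplier B) ≈ 0.7157, P(supplier C) ≈ 0.1889
After 'flag': normaliser = 0.55·0.0954 + 0.55·0.7157 + 0.3·0.1889; P(supplier A) ≈ 0.1044, P(supplier B) ≈ 0.7829, P(supplier C) ≈ 0.1127

0.1127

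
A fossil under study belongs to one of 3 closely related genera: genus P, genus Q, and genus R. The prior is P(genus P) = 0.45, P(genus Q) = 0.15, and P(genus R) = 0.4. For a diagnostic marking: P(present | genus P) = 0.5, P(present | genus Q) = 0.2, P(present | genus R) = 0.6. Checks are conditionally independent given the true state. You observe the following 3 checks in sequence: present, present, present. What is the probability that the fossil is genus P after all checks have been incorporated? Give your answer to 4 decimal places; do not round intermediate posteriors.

0.3910

Each posterior becomes the prior for the next update.
After 'present': normaliser = 0.5·0.4500 + 0.2·0.1500 + 0.6·0.4000; P(genus P) ≈ 0.4545, P(genus Q) ≈ 0.0606, P(genus R) ≈ 0.4848
After 'present': normaliser = 0.5·0.4545 + 0.2·0.0606 + 0.6·0.4848; P(genus P) ≈ 0.4286, P(genus Q) ≈ 0.0229, P(genus R) ≈ 0.5486
After 'present': normaliser = 0.5·0.4286 + 0.2·0.0229 + 0.6·0.5486; P(genus P) ≈ 0.3910, P(genus Q) ≈ 0.0083, P(genus R) ≈ 0.6006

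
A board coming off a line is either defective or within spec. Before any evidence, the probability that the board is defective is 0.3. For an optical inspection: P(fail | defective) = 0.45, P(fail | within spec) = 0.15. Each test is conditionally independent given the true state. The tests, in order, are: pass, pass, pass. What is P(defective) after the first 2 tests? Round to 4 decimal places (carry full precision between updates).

After 'pass': P(defective) = 0.55·0.3000 / (0.55·0.3000 + 0.85·0.7000) ≈ 0.2171
After 'pass': P(defective) = 0.55·0.2171 / (0.55·0.2171 + 0.85·0.7829) ≈ 0.1521

0.1521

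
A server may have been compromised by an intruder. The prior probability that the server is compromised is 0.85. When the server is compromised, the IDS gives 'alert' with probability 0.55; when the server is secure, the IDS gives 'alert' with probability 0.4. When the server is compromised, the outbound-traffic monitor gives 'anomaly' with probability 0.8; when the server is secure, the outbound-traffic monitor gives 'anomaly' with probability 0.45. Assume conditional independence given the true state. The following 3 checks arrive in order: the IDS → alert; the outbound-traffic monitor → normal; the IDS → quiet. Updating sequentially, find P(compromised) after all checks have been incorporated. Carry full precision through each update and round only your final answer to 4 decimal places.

After the IDS='alert': P(compromised) = 0.55·0.8500 / (0.55·0.8500 + 0.4·0.1500) ≈ 0.8863
After the outbound-traffic monitor='normal': P(compromised) = 0.2·0.8863 / (0.2·0.8863 + 0.55·0.1137) ≈ 0.7391
After the IDS='quiet': P(compromised) = 0.45·0.7391 / (0.45·0.7391 + 0.6·0.2609) ≈ 0.6800

0.6800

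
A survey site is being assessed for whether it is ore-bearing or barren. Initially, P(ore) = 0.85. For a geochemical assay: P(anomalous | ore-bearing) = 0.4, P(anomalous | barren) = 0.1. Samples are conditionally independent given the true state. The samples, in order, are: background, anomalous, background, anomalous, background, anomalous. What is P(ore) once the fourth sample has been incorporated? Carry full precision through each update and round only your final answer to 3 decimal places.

After 'background': P(ore) = 0.6·0.8500 / (0.6·0.8500 + 0.9·0.1500) ≈ 0.7907
After 'anomalous': P(ore) = 0.4·0.7907 / (0.4·0.7907 + 0.1·0.2093) ≈ 0.9379
After 'background': P(ore) = 0.6·0.9379 / (0.6·0.9379 + 0.9·0.0621) ≈ 0.9097
After 'anomalous': P(ore) = 0.4·0.9097 / (0.4·0.9097 + 0.1·0.0903) ≈ 0.9758

0.976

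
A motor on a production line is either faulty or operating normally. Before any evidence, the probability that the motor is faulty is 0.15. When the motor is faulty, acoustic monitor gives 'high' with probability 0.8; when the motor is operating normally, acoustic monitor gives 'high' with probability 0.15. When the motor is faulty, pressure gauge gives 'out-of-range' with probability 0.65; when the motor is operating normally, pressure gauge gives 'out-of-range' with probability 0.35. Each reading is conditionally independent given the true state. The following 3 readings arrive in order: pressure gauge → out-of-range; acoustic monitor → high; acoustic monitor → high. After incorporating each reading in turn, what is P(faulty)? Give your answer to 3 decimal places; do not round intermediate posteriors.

Each posterior becomes the prior for the next update.
After pressure gauge='out-of-range': P(faulty) = 0.65·0.1500 / (0.65·0.1500 + 0.35·0.8500) ≈ 0.2468
After acoustic monitor='high': P(faulty) = 0.8·0.2468 / (0.8·0.2468 + 0.15·0.7532) ≈ 0.6361
After acoustic monitor='high': P(faulty) = 0.8·0.6361 / (0.8·0.6361 + 0.15·0.3639) ≈ 0.9031

0.903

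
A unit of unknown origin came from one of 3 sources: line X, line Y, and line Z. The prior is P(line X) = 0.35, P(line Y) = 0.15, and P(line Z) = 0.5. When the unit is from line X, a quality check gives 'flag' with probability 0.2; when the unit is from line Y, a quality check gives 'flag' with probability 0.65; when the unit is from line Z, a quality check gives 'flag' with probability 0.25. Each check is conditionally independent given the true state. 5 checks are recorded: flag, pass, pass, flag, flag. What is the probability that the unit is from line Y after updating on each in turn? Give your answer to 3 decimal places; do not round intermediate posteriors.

0.449

After 'flag': normaliser = 0.2·0.3500 + 0.65·0.1500 + 0.25·0.5000; P(line X) ≈ 0.2393, P(line Y) ≈ 0.3333, P(line Z) ≈ 0.4274
After 'pass': normaliser = 0.8·0.2393 + 0.35·0.3333 + 0.75·0.4274; P(line X) ≈ 0.3046, P(line Y) ≈ 0.1856, P(line Z) ≈ 0.5099
After 'pass': normaliser = 0.8·0.3046 + 0.35·0.1856 + 0.75·0.5099; P(line X) ≈ 0.3526, P(line Y) ≈ 0.0940, P(line Z) ≈ 0.5534
After 'flag': normaliser = 0.2·0.3526 + 0.65·0.0940 + 0.25·0.5534; P(line X) ≈ 0.2612, P(line Y) ≈ 0.2263, P(line Z) ≈ 0.5125
After 'flag': normaliser = 0.2·0.2612 + 0.65·0.2263 + 0.25·0.5125; P(line X) ≈ 0.1595, P(line Y) ≈ 0.4492, P(line Z) ≈ 0.3912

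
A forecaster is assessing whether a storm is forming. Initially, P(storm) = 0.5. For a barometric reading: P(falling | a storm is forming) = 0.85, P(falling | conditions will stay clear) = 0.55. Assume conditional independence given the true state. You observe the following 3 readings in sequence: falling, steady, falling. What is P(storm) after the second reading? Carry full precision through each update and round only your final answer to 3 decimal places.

0.340

After 'falling': P(storm) = 0.85·0.5000 / (0.85·0.5000 + 0.55·0.5000) ≈ 0.6071
After 'steady': P(storm) = 0.15·0.6071 / (0.15·0.6071 + 0.45·0.3929) ≈ 0.3400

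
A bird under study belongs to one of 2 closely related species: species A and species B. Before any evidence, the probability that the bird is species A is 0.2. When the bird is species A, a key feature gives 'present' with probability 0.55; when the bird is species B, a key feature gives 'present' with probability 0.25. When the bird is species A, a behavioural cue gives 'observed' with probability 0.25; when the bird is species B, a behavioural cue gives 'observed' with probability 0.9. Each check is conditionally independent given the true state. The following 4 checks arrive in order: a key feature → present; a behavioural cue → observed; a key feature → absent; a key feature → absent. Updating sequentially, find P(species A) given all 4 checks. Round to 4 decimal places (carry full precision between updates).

After a key feature='present': P(species A) = 0.55·0.2000 / (0.55·0.2000 + 0.25·0.8000) ≈ 0.3548
After a behavioural cue='observed': P(species A) = 0.25·0.3548 / (0.25·0.3548 + 0.9·0.6452) ≈ 0.1325
After a key feature='absent': P(species A) = 0.45·0.1325 / (0.45·0.1325 + 0.75·0.8675) ≈ 0.0840
After a key feature='absent': P(species A) = 0.45·0.0840 / (0.45·0.0840 + 0.75·0.9160) ≈ 0.0521

0.0521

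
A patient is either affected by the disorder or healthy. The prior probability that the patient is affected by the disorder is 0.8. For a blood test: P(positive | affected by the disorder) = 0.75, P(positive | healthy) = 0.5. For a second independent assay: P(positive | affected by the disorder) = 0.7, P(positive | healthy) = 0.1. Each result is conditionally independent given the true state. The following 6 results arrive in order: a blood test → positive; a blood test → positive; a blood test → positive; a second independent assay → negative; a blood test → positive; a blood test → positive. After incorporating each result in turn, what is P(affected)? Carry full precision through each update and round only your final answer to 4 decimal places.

Each posterior becomes the prior for the next update.
After a blood test='positive': P(affected) = 0.75·0.8000 / (0.75·0.8000 + 0.5·0.2000) ≈ 0.8571
After a blood test='positive': P(affected) = 0.75·0.8571 / (0.75·0.8571 + 0.5·0.1429) ≈ 0.9000
After a blood test='positive': P(affected) = 0.75·0.9000 / (0.75·0.9000 + 0.5·0.1000) ≈ 0.9310
After a second independent assay='negative': P(affected) = 0.3·0.9310 / (0.3·0.9310 + 0.9·0.0690) ≈ 0.8182
After a blood test='positive': P(affected) = 0.75·0.8182 / (0.75·0.8182 + 0.5·0.1818) ≈ 0.8710
After a blood test='positive': P(affected) = 0.75·0.8710 / (0.75·0.8710 + 0.5·0.1290) ≈ 0.9101

0.9101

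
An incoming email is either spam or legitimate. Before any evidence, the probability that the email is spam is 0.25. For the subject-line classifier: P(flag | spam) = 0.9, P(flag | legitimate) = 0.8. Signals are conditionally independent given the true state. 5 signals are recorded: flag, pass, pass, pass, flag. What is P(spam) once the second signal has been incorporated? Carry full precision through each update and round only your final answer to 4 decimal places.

0.1579

Apply Bayes' rule sequentially, carrying P(spam) forward.
After 'flag': P(spam) = 0.9·0.2500 / (0.9·0.2500 + 0.8·0.7500) ≈ 0.2727
After 'pass': P(spam) = 0.1·0.2727 / (0.1·0.2727 + 0.2·0.7273) ≈ 0.1579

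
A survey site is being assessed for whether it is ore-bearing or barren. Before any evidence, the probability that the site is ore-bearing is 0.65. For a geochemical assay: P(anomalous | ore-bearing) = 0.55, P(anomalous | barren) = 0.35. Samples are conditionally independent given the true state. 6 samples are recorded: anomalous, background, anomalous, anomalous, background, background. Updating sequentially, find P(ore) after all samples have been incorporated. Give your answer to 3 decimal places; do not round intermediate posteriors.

0.705

After 'anomalous': P(ore) = 0.55·0.6500 / (0.55·0.6500 + 0.35·0.3500) ≈ 0.7448
After 'background': P(ore) = 0.45·0.7448 / (0.45·0.7448 + 0.65·0.2552) ≈ 0.6689
After 'anomalous': P(ore) = 0.55·0.6689 / (0.55·0.6689 + 0.35·0.3311) ≈ 0.7605
After 'anomalous': P(ore) = 0.55·0.7605 / (0.55·0.7605 + 0.35·0.2395) ≈ 0.8330
After 'background': P(ore) = 0.45·0.8330 / (0.45·0.8330 + 0.65·0.1670) ≈ 0.7755
After 'background': P(ore) = 0.45·0.7755 / (0.45·0.7755 + 0.65·0.2245) ≈ 0.7051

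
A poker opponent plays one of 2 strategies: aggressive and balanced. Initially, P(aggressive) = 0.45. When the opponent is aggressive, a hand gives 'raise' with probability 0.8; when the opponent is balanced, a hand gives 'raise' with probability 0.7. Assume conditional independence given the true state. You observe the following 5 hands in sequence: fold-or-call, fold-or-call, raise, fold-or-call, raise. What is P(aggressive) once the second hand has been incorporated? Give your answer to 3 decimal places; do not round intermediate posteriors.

Apply Bayes' rule sequentially, carrying P(aggressive) forward.
After 'fold-or-call': P(aggressive) = 0.2·0.4500 / (0.2·0.4500 + 0.3·0.5500) ≈ 0.3529
After 'fold-or-call': P(aggressive) = 0.2·0.3529 / (0.2·0.3529 + 0.3·0.6471) ≈ 0.2667

0.267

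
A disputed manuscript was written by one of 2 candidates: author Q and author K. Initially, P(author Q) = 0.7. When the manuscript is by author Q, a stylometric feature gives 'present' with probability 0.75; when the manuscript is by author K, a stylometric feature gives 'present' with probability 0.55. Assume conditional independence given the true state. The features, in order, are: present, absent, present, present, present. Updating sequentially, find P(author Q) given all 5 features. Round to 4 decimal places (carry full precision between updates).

After 'present': P(author Q) = 0.75·0.7000 / (0.75·0.7000 + 0.55·0.3000) ≈ 0.7609
After 'absent': P(author Q) = 0.25·0.7609 / (0.25·0.7609 + 0.45·0.2391) ≈ 0.6387
After 'present': P(author Q) = 0.75·0.6387 / (0.75·0.6387 + 0.55·0.3613) ≈ 0.7068
After 'present': P(author Q) = 0.75·0.7068 / (0.75·0.7068 + 0.55·0.2932) ≈ 0.7667
After 'present': P(author Q) = 0.75·0.7667 / (0.75·0.7667 + 0.55·0.2333) ≈ 0.8176

0.8176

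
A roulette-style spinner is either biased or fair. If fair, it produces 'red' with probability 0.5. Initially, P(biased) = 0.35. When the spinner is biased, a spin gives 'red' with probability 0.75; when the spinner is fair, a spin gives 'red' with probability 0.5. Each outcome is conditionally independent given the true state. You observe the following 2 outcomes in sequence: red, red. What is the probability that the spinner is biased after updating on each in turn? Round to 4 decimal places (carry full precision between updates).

After 'red': P(biased) = 0.75·0.3500 / (0.75·0.3500 + 0.5·0.6500) ≈ 0.4468
After 'red': P(biased) = 0.75·0.4468 / (0.75·0.4468 + 0.5·0.5532) ≈ 0.5478

0.5478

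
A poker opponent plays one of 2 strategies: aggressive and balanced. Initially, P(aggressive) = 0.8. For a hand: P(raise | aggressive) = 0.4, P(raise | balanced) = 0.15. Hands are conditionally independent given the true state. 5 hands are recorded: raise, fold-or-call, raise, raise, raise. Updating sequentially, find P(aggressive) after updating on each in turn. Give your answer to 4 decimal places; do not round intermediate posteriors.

After 'raise': P(aggressive) = 0.4·0.8000 / (0.4·0.8000 + 0.15·0.2000) ≈ 0.9143
After 'fold-or-call': P(aggressive) = 0.6·0.9143 / (0.6·0.9143 + 0.85·0.0857) ≈ 0.8828
After 'raise': P(aggressive) = 0.4·0.8828 / (0.4·0.8828 + 0.15·0.1172) ≈ 0.9526
After 'raise': P(aggressive) = 0.4·0.9526 / (0.4·0.9526 + 0.15·0.0474) ≈ 0.9817
After 'raise': P(aggressive) = 0.4·0.9817 / (0.4·0.9817 + 0.15·0.0183) ≈ 0.9930

0.9930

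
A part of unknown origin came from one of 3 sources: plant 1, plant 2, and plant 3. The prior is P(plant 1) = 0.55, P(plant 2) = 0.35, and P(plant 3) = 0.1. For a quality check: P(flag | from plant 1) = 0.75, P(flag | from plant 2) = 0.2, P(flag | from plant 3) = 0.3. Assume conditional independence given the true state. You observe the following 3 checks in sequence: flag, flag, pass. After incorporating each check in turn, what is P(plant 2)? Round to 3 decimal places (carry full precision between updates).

0.118

Each posterior becomes the prior for the next update.
After 'flag': normaliser = 0.75·0.5500 + 0.2·0.3500 + 0.3·0.1000; P(plant 1) ≈ 0.8049, P(plant 2) ≈ 0.1366, P(plant 3) ≈ 0.0585
After 'flag': normaliser = 0.75·0.8049 + 0.2·0.1366 + 0.3·0.0585; P(plant 1) ≈ 0.9308, P(plant 2) ≈ 0.0421, P(plant 3) ≈ 0.0271
After 'pass': normaliser = 0.25·0.9308 + 0.8·0.0421 + 0.7·0.0271; P(plant 1) ≈ 0.8155, P(plant 2) ≈ 0.1181, P(plant 3) ≈ 0.0664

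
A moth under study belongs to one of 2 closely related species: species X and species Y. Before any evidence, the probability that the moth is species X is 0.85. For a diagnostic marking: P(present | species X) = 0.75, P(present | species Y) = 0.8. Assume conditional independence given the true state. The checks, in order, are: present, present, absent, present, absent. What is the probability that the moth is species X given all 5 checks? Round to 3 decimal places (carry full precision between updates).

After 'present': P(species X) = 0.75·0.8500 / (0.75·0.8500 + 0.8·0.1500) ≈ 0.8416
After 'present': P(species X) = 0.75·0.8416 / (0.75·0.8416 + 0.8·0.1584) ≈ 0.8328
After 'absent': P(species X) = 0.25·0.8328 / (0.25·0.8328 + 0.2·0.1672) ≈ 0.8616
After 'present': P(species X) = 0.75·0.8616 / (0.75·0.8616 + 0.8·0.1384) ≈ 0.8537
After 'absent': P(species X) = 0.25·0.8537 / (0.25·0.8537 + 0.2·0.1463) ≈ 0.8795

0.879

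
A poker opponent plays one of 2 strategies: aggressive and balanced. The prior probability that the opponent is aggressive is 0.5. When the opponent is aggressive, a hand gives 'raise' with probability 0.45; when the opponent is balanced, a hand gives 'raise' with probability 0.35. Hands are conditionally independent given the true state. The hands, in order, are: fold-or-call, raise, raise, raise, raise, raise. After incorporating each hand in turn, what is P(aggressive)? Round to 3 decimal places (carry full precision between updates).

0.748

After 'fold-or-call': P(aggressive) = 0.55·0.5000 / (0.55·0.5000 + 0.65·0.5000) ≈ 0.4583
After 'raise': P(aggressive) = 0.45·0.4583 / (0.45·0.4583 + 0.35·0.5417) ≈ 0.5211
After 'raise': P(aggressive) = 0.45·0.5211 / (0.45·0.5211 + 0.35·0.4789) ≈ 0.5831
After 'raise': P(aggressive) = 0.45·0.5831 / (0.45·0.5831 + 0.35·0.4169) ≈ 0.6427
After 'raise': P(aggressive) = 0.45·0.6427 / (0.45·0.6427 + 0.35·0.3573) ≈ 0.6981
After 'raise': P(aggressive) = 0.45·0.6981 / (0.45·0.6981 + 0.35·0.3019) ≈ 0.7483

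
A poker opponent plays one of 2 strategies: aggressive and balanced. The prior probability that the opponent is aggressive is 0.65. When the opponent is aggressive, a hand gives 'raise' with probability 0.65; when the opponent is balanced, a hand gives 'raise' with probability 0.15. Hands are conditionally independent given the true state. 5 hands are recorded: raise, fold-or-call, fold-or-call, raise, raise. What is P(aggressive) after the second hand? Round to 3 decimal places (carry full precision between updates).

Each posterior becomes the prior for the next update.
After 'raise': P(aggressive) = 0.65·0.6500 / (0.65·0.6500 + 0.15·0.3500) ≈ 0.8895
After 'fold-or-call': P(aggressive) = 0.35·0.8895 / (0.35·0.8895 + 0.85·0.1105) ≈ 0.7682

0.768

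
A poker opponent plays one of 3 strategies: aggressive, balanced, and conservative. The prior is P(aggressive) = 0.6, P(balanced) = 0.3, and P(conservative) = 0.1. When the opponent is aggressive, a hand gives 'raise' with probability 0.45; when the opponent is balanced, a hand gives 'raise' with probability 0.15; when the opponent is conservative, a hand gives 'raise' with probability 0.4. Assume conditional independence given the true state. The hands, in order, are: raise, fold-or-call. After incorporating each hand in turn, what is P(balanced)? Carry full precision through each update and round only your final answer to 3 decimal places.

After 'raise': normaliser = 0.45·0.6000 + 0.15·0.3000 + 0.4·0.1000; P(aggressive) ≈ 0.7606, P(balanced) ≈ 0.1268, P(conservative) ≈ 0.1127
After 'fold-or-call': normaliser = 0.55·0.7606 + 0.85·0.1268 + 0.6·0.1127; P(aggressive) ≈ 0.7046, P(balanced) ≈ 0.1815, P(conservative) ≈ 0.1139

0.181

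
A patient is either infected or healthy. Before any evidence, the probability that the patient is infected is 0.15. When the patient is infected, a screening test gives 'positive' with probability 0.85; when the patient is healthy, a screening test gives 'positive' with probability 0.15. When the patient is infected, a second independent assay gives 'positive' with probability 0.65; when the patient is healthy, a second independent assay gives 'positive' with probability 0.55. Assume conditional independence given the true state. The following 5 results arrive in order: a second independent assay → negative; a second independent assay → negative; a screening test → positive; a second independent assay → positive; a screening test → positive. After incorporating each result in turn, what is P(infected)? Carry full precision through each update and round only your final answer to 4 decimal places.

0.8020

After a second independent assay='negative': P(infected) = 0.35·0.1500 / (0.35·0.1500 + 0.45·0.8500) ≈ 0.1207
After a second independent assay='negative': P(infected) = 0.35·0.1207 / (0.35·0.1207 + 0.45·0.8793) ≈ 0.0965
After a screening test='positive': P(infected) = 0.85·0.0965 / (0.85·0.0965 + 0.15·0.9035) ≈ 0.3769
After a second independent assay='positive': P(infected) = 0.65·0.3769 / (0.65·0.3769 + 0.55·0.6231) ≈ 0.4169
After a screening test='positive': P(infected) = 0.85·0.4169 / (0.85·0.4169 + 0.15·0.5831) ≈ 0.8020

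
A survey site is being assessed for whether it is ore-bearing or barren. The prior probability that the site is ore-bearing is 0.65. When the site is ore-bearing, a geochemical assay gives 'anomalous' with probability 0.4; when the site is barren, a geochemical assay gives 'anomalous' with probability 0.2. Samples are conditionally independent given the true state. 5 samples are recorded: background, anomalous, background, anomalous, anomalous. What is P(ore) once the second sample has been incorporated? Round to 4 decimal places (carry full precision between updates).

After 'background': P(ore) = 0.6·0.6500 / (0.6·0.6500 + 0.8·0.3500) ≈ 0.5821
After 'anomalous': P(ore) = 0.4·0.5821 / (0.4·0.5821 + 0.2·0.4179) ≈ 0.7358

0.7358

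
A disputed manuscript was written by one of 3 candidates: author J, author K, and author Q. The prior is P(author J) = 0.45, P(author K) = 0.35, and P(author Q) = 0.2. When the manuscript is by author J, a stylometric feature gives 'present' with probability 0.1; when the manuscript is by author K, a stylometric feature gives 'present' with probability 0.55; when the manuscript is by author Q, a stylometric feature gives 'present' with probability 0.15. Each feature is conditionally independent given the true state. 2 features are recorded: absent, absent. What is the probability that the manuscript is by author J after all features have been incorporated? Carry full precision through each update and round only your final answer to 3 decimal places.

0.629

After 'absent': normaliser = 0.9·0.4500 + 0.45·0.3500 + 0.85·0.2000; P(author J) ≈ 0.5529, P(author K) ≈ 0.2150, P(author Q) ≈ 0.2321
After 'absent': normaliser = 0.9·0.5529 + 0.45·0.2150 + 0.85·0.2321; P(author J) ≈ 0.6286, P(author K) ≈ 0.1222, P(author Q) ≈ 0.2492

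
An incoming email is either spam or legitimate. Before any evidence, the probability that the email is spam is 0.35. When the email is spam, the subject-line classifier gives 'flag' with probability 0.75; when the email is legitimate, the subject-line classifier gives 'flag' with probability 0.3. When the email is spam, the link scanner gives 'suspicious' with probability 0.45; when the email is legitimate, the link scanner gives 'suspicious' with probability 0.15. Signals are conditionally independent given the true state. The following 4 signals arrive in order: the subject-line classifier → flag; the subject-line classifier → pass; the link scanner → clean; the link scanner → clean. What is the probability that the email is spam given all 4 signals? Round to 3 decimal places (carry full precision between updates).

0.168

After the subject-line classifier='flag': P(spam) = 0.75·0.3500 / (0.75·0.3500 + 0.3·0.6500) ≈ 0.5738
After the subject-line classifier='pass': P(spam) = 0.25·0.5738 / (0.25·0.5738 + 0.7·0.4262) ≈ 0.3247
After the link scanner='clean': P(spam) = 0.55·0.3247 / (0.55·0.3247 + 0.85·0.6753) ≈ 0.2373
After the link scanner='clean': P(spam) = 0.55·0.2373 / (0.55·0.2373 + 0.85·0.7627) ≈ 0.1676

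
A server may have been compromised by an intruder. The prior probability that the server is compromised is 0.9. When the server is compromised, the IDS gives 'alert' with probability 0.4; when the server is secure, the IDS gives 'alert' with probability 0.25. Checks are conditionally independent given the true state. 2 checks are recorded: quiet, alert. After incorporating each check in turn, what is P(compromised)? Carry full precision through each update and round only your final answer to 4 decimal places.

Apply Bayes' rule sequentially, carrying P(compromised) forward.
After 'quiet': P(compromised) = 0.6·0.9000 / (0.6·0.9000 + 0.75·0.1000) ≈ 0.8780
After 'alert': P(compromised) = 0.4·0.8780 / (0.4·0.8780 + 0.25·0.1220) ≈ 0.9201

0.9201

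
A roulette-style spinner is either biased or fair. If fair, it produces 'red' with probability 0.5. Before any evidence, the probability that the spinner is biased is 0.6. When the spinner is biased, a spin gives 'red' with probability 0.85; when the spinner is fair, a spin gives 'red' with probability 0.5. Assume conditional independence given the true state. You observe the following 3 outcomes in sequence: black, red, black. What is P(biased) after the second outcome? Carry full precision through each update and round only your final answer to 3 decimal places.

0.433

Apply Bayes' rule sequentially, carrying P(biased) forward.
After 'black': P(biased) = 0.15·0.6000 / (0.15·0.6000 + 0.5·0.4000) ≈ 0.3103
After 'red': P(biased) = 0.85·0.3103 / (0.85·0.3103 + 0.5·0.6897) ≈ 0.4334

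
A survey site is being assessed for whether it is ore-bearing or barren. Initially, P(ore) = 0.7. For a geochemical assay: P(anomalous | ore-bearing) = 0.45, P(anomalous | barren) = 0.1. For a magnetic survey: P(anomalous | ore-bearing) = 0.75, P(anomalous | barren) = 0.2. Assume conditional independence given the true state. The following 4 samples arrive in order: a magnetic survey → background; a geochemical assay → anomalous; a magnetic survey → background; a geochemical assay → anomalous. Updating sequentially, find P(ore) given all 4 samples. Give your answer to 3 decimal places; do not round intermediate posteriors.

0.822

After a magnetic survey='background': P(ore) = 0.25·0.7000 / (0.25·0.7000 + 0.8·0.3000) ≈ 0.4217
After a geochemical assay='anomalous': P(ore) = 0.45·0.4217 / (0.45·0.4217 + 0.1·0.5783) ≈ 0.7664
After a magnetic survey='background': P(ore) = 0.25·0.7664 / (0.25·0.7664 + 0.8·0.2336) ≈ 0.5063
After a geochemical assay='anomalous': P(ore) = 0.45·0.5063 / (0.45·0.5063 + 0.1·0.4937) ≈ 0.8219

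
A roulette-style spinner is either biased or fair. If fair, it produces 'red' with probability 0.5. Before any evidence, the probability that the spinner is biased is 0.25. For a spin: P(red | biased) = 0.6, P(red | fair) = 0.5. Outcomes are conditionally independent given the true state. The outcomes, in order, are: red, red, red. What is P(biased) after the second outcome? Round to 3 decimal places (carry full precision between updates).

0.324

Each posterior becomes the prior for the next update.
After 'red': P(biased) = 0.6·0.2500 / (0.6·0.2500 + 0.5·0.7500) ≈ 0.2857
After 'red': P(biased) = 0.6·0.2857 / (0.6·0.2857 + 0.5·0.7143) ≈ 0.3243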